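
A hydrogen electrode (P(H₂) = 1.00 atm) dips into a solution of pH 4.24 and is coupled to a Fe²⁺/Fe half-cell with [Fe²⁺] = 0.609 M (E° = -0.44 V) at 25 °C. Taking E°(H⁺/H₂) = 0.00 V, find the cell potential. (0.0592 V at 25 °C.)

The hydrogen couple is the cathode, so E°_cell = 0.44 V; n = 2.
[H⁺] = 10^(−4.24) = 5.8 × 10^-5 M, and Q = [Fe²⁺]·P(H₂) / [H⁺]^2 = 1.84 × 10^8.
E = E° − (0.0592/2) log Q = 0.44 − (0.0592/2)(8.265) = 0.195 V.

0.20 V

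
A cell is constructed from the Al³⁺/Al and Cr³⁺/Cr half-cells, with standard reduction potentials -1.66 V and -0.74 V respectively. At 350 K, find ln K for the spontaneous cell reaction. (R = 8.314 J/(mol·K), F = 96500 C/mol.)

ln K = 91.5

E°_cell = -0.74 − (-1.66) = 0.92 V, with n = 3 electrons transferred.
At equilibrium E = 0, so the Nernst equation gives ln K = nFE°/RT = (3)(96500)(0.92)/((8.314)(350)) = 91.53.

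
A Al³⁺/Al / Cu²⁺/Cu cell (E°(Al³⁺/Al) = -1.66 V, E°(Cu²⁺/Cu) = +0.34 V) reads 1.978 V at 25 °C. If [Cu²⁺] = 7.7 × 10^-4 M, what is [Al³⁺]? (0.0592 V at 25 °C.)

2.8 × 10^-4 M

From the Nernst equation, log Q = n(E° − E)/0.0592 = 6(2.00 − 1.978)/0.0592 = 2.230, so Q = 170.
With Q = [Al³⁺]^2/[Cu²⁺]^3 and the known concentrations, [Al³⁺]^2 in the numerator gives [Al³⁺] = 2.8 × 10^-4 M.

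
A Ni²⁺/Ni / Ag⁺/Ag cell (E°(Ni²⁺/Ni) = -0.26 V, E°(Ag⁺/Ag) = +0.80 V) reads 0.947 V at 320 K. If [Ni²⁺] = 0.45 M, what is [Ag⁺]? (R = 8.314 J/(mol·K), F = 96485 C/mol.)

0.011 M

From the Nernst equation, ln Q = nF(E° − E)/RT = 2×96485×(1.06 − 0.947)/(8.314×320) = 8.196, so Q = 3630.
With Q = [Ni²⁺]/[Ag⁺]^2 and the known concentrations, [Ag⁺]^2 in the denominator gives [Ag⁺] = 0.011 M.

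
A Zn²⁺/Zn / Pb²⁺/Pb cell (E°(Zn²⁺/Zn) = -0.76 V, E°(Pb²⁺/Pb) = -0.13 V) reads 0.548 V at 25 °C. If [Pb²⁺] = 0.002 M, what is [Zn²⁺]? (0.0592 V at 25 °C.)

From the Nernst equation, log Q = n(E° − E)/0.0592 = 2(0.63 − 0.548)/0.0592 = 2.770, so Q = 589.
With Q = [Zn²⁺]/[Pb²⁺] and the known concentrations, [Zn²⁺] in the numerator gives [Zn²⁺] = 1.2 M.

1.2 M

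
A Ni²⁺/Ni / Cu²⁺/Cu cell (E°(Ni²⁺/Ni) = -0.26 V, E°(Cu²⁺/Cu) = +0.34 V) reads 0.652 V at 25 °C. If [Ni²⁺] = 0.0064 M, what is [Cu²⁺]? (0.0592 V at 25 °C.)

From the Nernst equation, log Q = n(E° − E)/0.0592 = 2(0.60 − 0.652)/0.0592 = -1.757, so Q = 0.0175.
With Q = [Ni²⁺]/[Cu²⁺] and the known concentrations, [Cu²⁺] in the denominator gives [Cu²⁺] = 0.37 M.

0.37 M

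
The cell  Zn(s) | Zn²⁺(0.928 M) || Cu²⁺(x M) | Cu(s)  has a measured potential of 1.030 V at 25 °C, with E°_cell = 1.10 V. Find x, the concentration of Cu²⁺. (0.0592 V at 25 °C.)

From the Nernst equation, log Q = n(E° − E)/0.0592 = 2(1.10 − 1.030)/0.0592 = 2.365, so Q = 232.
With Q = [Zn²⁺]/[Cu²⁺] and the known concentrations, [Cu²⁺] in the denominator gives [Cu²⁺] = 0.004 M.

0.004 M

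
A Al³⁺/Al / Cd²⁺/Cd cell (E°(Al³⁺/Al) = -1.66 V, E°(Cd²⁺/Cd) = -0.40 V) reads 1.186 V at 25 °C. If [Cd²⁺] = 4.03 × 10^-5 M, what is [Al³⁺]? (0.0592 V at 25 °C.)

0.0014 M

From the Nernst equation, log Q = n(E° − E)/0.0592 = 6(1.26 − 1.186)/0.0592 = 7.500, so Q = 3.16 × 10^7.
With Q = [Al³⁺]^2/[Cd²⁺]^3 and the known concentrations, [Al³⁺]^2 in the numerator gives [Al³⁺] = 0.0014 M.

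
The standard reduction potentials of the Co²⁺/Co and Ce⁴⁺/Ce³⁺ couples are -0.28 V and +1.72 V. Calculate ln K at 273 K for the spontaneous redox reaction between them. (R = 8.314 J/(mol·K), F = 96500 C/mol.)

ln K = 170.1

E°_cell = +1.72 − (-0.28) = 2.00 V, with n = 2 electrons transferred.
At equilibrium E = 0, so the Nernst equation gives ln K = nFE°/RT = (2)(96500)(2.00)/((8.314)(273)) = 170.06.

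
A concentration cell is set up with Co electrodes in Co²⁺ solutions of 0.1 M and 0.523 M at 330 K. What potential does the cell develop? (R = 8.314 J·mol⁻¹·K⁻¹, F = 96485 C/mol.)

Both half-cells are Co²⁺/Co, so E°_cell = 0. The concentrated side is the cathode; the cell reaction moves Co²⁺ from high to low concentration with n = 2.
Q = [Co²⁺]_dilute/[Co²⁺]_conc = 0.1/0.523 = 0.191.
E = 0 − (RT/nF) ln Q = −((8.314×330)/(2×96485))(-1.654) = 0.0235 V.

0.024 V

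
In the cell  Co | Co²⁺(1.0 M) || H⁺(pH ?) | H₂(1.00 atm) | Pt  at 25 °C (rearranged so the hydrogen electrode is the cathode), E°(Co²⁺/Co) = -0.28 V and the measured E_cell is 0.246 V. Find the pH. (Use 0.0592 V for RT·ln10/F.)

pH = 0.57

E°_cell = 0.28 V and n = 2.
log Q = n(E° − E)/0.0592 = 2×(0.28 − 0.246)/0.0592 = 1.149.
With Q = [Co²⁺]·P(H₂) / [H⁺]^2, solving for [H⁺] gives log[H⁺] = -0.574, so pH = 0.57.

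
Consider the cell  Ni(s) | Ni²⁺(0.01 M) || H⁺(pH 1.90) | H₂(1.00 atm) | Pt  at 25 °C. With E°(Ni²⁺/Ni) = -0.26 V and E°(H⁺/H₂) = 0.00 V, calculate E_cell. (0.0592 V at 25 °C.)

0.21 V

The hydrogen couple is the cathode, so E°_cell = 0.26 V; n = 2.
[H⁺] = 10^(−1.90) = 0.013 M, and Q = [Ni²⁺]·P(H₂) / [H⁺]^2 = 63.1.
E = E° − (0.0592/2) log Q = 0.26 − (0.0592/2)(1.800) = 0.207 V.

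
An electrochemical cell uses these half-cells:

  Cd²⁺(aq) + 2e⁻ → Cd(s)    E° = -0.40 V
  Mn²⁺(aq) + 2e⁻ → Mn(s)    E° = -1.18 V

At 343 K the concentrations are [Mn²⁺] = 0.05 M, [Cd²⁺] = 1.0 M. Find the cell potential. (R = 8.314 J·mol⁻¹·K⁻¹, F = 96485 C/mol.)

The Cd²⁺/Cd couple has the higher reduction potential and acts as the cathode, so E°_cell = -0.40 − (-1.18) = 0.78 V.
Balancing electrons gives n = 2; the reaction quotient is Q = [Mn²⁺]/[Cd²⁺] = 0.0500.
E = E° − (RT/nF) ln Q = 0.78 − (8.314×343)/(2×96485) × (-2.996) = 0.780 + 0.044 = 0.824 V.

0.824 V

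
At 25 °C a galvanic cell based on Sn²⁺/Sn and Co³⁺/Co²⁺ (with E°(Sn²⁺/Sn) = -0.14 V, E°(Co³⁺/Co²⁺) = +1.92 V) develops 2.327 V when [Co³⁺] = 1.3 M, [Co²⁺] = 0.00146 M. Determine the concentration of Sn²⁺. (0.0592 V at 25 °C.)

7.6 × 10^-4 M

From the Nernst equation, log Q = n(E° − E)/0.0592 = 2(2.06 − 2.327)/0.0592 = -9.020, so Q = 9.54 × 10^-10.
With Q = [Sn²⁺]·[Co²⁺]^2/[Co³⁺]^2 and the known concentrations, [Sn²⁺] in the numerator gives [Sn²⁺] = 7.6 × 10^-4 M.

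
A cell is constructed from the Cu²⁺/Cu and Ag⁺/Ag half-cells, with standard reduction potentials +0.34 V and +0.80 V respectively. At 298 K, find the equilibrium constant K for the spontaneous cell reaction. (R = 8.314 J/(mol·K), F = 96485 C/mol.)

3.6 × 10^15

E°_cell = +0.80 − (+0.34) = 0.46 V, with n = 2 electrons transferred.
At equilibrium E = 0, so the Nernst equation gives ln K = nFE°/RT = (2)(96485)(0.46)/((8.314)(298)) = 35.83.
K = e^35.83 = 3.6 × 10^15.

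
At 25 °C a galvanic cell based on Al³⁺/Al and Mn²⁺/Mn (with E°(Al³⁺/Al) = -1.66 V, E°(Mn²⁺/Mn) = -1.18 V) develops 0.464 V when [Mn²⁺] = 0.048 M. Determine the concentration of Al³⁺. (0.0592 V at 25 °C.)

0.068 M

From the Nernst equation, log Q = n(E° − E)/0.0592 = 6(0.48 − 0.464)/0.0592 = 1.622, so Q = 41.8.
With Q = [Al³⁺]^2/[Mn²⁺]^3 and the known concentrations, [Al³⁺]^2 in the numerator gives [Al³⁺] = 0.068 M.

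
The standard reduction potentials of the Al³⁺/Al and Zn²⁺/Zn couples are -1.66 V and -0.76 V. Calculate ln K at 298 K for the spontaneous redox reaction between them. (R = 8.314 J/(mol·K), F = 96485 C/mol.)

ln K = 210.3

E°_cell = -0.76 − (-1.66) = 0.90 V, with n = 6 electrons transferred.
At equilibrium E = 0, so the Nernst equation gives ln K = nFE°/RT = (6)(96485)(0.90)/((8.314)(298)) = 210.29.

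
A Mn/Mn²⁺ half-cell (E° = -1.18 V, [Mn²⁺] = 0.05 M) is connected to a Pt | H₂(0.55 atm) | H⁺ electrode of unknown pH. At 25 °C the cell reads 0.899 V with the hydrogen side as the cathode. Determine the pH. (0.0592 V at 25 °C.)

pH = 5.53

E°_cell = 1.18 V and n = 2.
log Q = n(E° − E)/0.0592 = 2×(1.18 − 0.899)/0.0592 = 9.493.
With Q = [Mn²⁺]·P(H₂) / [H⁺]^2, solving for [H⁺] gives log[H⁺] = -5.527, so pH = 5.53.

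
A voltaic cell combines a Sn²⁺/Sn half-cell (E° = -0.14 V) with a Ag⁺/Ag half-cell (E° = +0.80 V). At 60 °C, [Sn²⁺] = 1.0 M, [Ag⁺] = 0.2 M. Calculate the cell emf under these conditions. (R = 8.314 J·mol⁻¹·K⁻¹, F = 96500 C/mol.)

The Ag⁺/Ag couple has the higher reduction potential and acts as the cathode, so E°_cell = +0.80 − (-0.14) = 0.94 V.
Balancing electrons gives n = 2; the reaction quotient is Q = [Sn²⁺]/[Ag⁺]^2 = 25.0.
E = E° − (RT/nF) ln Q = 0.94 − (8.314×333)/(2×96500) × (3.219) = 0.940 − 0.046 = 0.894 V.

0.894 V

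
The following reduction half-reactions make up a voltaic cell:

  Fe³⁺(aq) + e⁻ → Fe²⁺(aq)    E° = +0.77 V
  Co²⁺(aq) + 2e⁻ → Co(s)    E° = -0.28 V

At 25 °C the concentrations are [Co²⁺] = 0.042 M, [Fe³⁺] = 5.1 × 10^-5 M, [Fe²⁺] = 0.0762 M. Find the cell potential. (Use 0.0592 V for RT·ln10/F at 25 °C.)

The Fe³⁺/Fe²⁺ couple has the higher reduction potential and acts as the cathode, so E°_cell = +0.77 − (-0.28) = 1.05 V.
Balancing electrons gives n = 2; the reaction quotient is Q = [Co²⁺]·[Fe²⁺]^2/[Fe³⁺]^2 = 9.38 × 10^4.
At 25 °C, E = E° − (0.0592/n) log Q = 1.05 − (0.0592/2)(4.972) = 1.050 − 0.147 = 0.903 V.

0.903 V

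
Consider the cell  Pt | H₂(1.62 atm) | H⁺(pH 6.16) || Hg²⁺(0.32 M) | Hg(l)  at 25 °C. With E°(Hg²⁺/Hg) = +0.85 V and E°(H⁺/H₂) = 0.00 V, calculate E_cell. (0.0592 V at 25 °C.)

1.21 V

The Hg²⁺/Hg couple is the cathode, so E°_cell = 0.85 V; n = 2.
[H⁺] = 10^(−6.16) = 6.9 × 10^-7 M, and Q = [H⁺]^2 / ([Hg²⁺]·P(H₂)) = 9.23 × 10^-13.
E = E° − (0.0592/2) log Q = 0.85 − (0.0592/2)(-12.035) = 1.206 V.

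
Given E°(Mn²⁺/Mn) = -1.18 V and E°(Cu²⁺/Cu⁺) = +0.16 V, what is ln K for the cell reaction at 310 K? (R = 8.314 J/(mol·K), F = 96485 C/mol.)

ln K = 100.3

E°_cell = +0.16 − (-1.18) = 1.34 V, with n = 2 electrons transferred.
At equilibrium E = 0, so the Nernst equation gives ln K = nFE°/RT = (2)(96485)(1.34)/((8.314)(310)) = 100.33.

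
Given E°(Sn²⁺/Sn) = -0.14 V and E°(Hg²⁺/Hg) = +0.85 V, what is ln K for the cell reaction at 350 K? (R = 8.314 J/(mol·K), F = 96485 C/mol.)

ln K = 65.7

E°_cell = +0.85 − (-0.14) = 0.99 V, with n = 2 electrons transferred.
At equilibrium E = 0, so the Nernst equation gives ln K = nFE°/RT = (2)(96485)(0.99)/((8.314)(350)) = 65.65.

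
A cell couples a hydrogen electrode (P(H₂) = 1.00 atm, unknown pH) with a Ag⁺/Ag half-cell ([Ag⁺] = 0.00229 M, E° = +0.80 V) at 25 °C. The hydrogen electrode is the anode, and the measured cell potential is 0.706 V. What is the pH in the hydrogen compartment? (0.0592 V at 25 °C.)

E°_cell = 0.80 V and n = 2.
log Q = n(E° − E)/0.0592 = 2×(0.80 − 0.706)/0.0592 = 3.176.
With Q = [H⁺]^2 / ([Ag⁺]^2·P(H₂)), solving for [H⁺] gives log[H⁺] = -1.052, so pH = 1.05.

pH = 1.05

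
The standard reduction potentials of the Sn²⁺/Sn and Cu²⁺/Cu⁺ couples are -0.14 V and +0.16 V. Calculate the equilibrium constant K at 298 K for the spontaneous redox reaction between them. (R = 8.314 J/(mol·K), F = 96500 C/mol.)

1.4 × 10^10

E°_cell = +0.16 − (-0.14) = 0.30 V, with n = 2 electrons transferred.
At equilibrium E = 0, so the Nernst equation gives ln K = nFE°/RT = (2)(96500)(0.30)/((8.314)(298)) = 23.37.
K = e^23.37 = 1.4 × 10^10.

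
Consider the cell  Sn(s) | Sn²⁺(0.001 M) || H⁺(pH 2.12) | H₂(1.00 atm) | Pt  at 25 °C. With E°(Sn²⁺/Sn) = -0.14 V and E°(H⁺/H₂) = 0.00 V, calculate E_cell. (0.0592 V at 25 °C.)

0.10 V

The hydrogen couple is the cathode, so E°_cell = 0.14 V; n = 2.
[H⁺] = 10^(−2.12) = 0.0076 M, and Q = [Sn²⁺]·P(H₂) / [H⁺]^2 = 17.4.
E = E° − (0.0592/2) log Q = 0.14 − (0.0592/2)(1.240) = 0.103 V.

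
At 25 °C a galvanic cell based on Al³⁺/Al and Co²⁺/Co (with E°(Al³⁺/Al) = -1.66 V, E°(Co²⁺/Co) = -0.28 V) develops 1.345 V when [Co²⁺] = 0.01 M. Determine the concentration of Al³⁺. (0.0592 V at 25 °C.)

From the Nernst equation, log Q = n(E° − E)/0.0592 = 6(1.38 − 1.345)/0.0592 = 3.547, so Q = 3530.
With Q = [Al³⁺]^2/[Co²⁺]^3 and the known concentrations, [Al³⁺]^2 in the numerator gives [Al³⁺] = 0.059 M.

0.059 M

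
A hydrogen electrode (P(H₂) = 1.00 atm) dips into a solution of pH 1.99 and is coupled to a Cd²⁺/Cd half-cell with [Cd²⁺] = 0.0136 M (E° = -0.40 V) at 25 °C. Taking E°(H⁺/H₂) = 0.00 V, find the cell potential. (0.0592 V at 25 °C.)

The hydrogen couple is the cathode, so E°_cell = 0.40 V; n = 2.
[H⁺] = 10^(−1.99) = 0.010 M, and Q = [Cd²⁺]·P(H₂) / [H⁺]^2 = 130.
E = E° − (0.0592/2) log Q = 0.40 − (0.0592/2)(2.114) = 0.337 V.

0.34 V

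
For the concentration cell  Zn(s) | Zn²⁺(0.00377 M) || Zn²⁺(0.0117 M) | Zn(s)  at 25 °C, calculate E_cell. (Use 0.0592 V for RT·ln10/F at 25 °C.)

Both half-cells are Zn²⁺/Zn, so E°_cell = 0. The concentrated side is the cathode; the cell reaction moves Zn²⁺ from high to low concentration with n = 2.
Q = [Zn²⁺]_dilute/[Zn²⁺]_conc = 0.00377/0.0117 = 0.322.
E = 0 − (0.0592/2) log Q = −(0.0592/2)(-0.492) = 0.0146 V.

0.015 V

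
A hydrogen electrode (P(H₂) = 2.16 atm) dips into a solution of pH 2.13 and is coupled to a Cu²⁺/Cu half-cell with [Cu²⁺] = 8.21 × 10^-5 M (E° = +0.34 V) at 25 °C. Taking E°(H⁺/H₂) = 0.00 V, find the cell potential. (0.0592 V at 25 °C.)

0.36 V

The Cu²⁺/Cu couple is the cathode, so E°_cell = 0.34 V; n = 2.
[H⁺] = 10^(−2.13) = 0.0074 M, and Q = [H⁺]^2 / ([Cu²⁺]·P(H₂)) = 0.310.
E = E° − (0.0592/2) log Q = 0.34 − (0.0592/2)(-0.509) = 0.355 V.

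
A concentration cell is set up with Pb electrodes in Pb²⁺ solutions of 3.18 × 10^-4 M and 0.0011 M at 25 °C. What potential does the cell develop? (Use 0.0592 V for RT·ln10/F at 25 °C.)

Both half-cells are Pb²⁺/Pb, so E°_cell = 0. The concentrated side is the cathode; the cell reaction moves Pb²⁺ from high to low concentration with n = 2.
Q = [Pb²⁺]_dilute/[Pb²⁺]_conc = 3.18 × 10^-4/0.0011 = 0.289.
E = 0 − (0.0592/2) log Q = −(0.0592/2)(-0.539) = 0.0160 V.

0.016 V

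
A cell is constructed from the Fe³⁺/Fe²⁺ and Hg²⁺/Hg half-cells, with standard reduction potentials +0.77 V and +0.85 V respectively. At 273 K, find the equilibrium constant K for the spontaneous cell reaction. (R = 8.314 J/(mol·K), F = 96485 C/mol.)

900

E°_cell = +0.85 − (+0.77) = 0.08 V, with n = 2 electrons transferred.
At equilibrium E = 0, so the Nernst equation gives ln K = nFE°/RT = (2)(96485)(0.08)/((8.314)(273)) = 6.80.
K = e^6.80 = 900.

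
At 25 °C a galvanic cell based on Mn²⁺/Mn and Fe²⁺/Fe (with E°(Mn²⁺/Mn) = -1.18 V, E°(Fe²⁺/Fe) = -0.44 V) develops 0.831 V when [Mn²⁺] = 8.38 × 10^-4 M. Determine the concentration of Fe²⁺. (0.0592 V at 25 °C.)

From the Nernst equation, log Q = n(E° − E)/0.0592 = 2(0.74 − 0.831)/0.0592 = -3.074, so Q = 8.43 × 10^-4.
With Q = [Mn²⁺]/[Fe²⁺] and the known concentrations, [Fe²⁺] in the denominator gives [Fe²⁺] = 0.99 M.

0.99 M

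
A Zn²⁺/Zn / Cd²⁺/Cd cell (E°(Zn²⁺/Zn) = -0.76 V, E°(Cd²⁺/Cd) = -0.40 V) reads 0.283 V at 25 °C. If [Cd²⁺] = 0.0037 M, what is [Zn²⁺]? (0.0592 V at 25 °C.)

From the Nernst equation, log Q = n(E° − E)/0.0592 = 2(0.36 − 0.283)/0.0592 = 2.601, so Q = 399.
With Q = [Zn²⁺]/[Cd²⁺] and the known concentrations, [Zn²⁺] in the numerator gives [Zn²⁺] = 1.5 M.

1.5 M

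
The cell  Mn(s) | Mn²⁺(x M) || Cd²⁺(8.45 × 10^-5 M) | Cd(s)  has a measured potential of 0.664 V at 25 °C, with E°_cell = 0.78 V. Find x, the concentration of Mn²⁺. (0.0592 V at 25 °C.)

0.7 M

From the Nernst equation, log Q = n(E° − E)/0.0592 = 2(0.78 − 0.664)/0.0592 = 3.919, so Q = 8300.
With Q = [Mn²⁺]/[Cd²⁺] and the known concentrations, [Mn²⁺] in the numerator gives [Mn²⁺] = 0.7 M.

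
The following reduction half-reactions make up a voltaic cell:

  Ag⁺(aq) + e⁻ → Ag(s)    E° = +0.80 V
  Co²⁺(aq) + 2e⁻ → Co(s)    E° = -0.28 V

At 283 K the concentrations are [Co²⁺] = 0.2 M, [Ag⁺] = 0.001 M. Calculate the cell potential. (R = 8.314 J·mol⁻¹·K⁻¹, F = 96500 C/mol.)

0.931 V

The Ag⁺/Ag couple has the higher reduction potential and acts as the cathode, so E°_cell = +0.80 − (-0.28) = 1.08 V.
Balancing electrons gives n = 2; the reaction quotient is Q = [Co²⁺]/[Ag⁺]^2 = 2 × 10^5.
E = E° − (RT/nF) ln Q = 1.08 − (8.314×283)/(2×96500) × (12.206) = 1.080 − 0.149 = 0.931 V.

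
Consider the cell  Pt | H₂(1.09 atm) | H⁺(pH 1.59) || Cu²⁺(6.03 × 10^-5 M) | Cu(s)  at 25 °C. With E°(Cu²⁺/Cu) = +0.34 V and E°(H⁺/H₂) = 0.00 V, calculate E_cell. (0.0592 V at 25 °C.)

The Cu²⁺/Cu couple is the cathode, so E°_cell = 0.34 V; n = 2.
[H⁺] = 10^(−1.59) = 0.026 M, and Q = [H⁺]^2 / ([Cu²⁺]·P(H₂)) = 10.1.
E = E° − (0.0592/2) log Q = 0.34 − (0.0592/2)(1.002) = 0.310 V.

0.31 V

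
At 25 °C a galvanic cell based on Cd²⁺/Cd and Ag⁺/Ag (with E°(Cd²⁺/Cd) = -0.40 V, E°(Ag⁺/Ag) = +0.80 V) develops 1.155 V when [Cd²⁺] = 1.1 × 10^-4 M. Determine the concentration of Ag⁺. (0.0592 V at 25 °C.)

0.0018 M

From the Nernst equation, log Q = n(E° − E)/0.0592 = 2(1.20 − 1.155)/0.0592 = 1.520, so Q = 33.1.
With Q = [Cd²⁺]/[Ag⁺]^2 and the known concentrations, [Ag⁺]^2 in the denominator gives [Ag⁺] = 0.0018 M.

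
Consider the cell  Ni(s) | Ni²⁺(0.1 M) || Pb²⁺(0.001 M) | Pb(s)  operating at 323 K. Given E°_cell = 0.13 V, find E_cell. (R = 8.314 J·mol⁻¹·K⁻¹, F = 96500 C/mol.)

0.066 V

Balancing electrons gives n = 2; the reaction quotient is Q = [Ni²⁺]/[Pb²⁺] = 100.
E = E° − (RT/nF) ln Q = 0.13 − (8.314×323)/(2×96500) × (4.605) = 0.130 − 0.064 = 0.066 V.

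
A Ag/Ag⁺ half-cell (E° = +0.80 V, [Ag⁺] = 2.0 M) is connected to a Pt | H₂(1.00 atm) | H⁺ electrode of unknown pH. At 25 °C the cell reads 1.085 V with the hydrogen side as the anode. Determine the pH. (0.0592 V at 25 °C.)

pH = 4.51

E°_cell = 0.80 V and n = 2.
log Q = n(E° − E)/0.0592 = 2×(0.80 − 1.085)/0.0592 = -9.628.
With Q = [H⁺]^2 / ([Ag⁺]^2·P(H₂)), solving for [H⁺] gives log[H⁺] = -4.513, so pH = 4.51.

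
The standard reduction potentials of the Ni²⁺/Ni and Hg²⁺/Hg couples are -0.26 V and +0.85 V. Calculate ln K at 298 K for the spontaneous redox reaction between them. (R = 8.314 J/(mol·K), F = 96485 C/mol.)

ln K = 86.5

E°_cell = +0.85 − (-0.26) = 1.11 V, with n = 2 electrons transferred.
At equilibrium E = 0, so the Nernst equation gives ln K = nFE°/RT = (2)(96485)(1.11)/((8.314)(298)) = 86.45.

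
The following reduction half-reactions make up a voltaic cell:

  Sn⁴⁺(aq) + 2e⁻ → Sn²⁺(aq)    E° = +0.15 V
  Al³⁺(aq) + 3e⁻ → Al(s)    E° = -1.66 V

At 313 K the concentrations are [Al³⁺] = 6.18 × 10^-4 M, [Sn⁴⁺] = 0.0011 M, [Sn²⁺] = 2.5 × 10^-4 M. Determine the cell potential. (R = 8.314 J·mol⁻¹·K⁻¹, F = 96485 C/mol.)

The Sn⁴⁺/Sn²⁺ couple has the higher reduction potential and acts as the cathode, so E°_cell = +0.15 − (-1.66) = 1.81 V.
Balancing electrons gives n = 6; the reaction quotient is Q = [Al³⁺]^2·[Sn²⁺]^3/[Sn⁴⁺]^3 = 4.48 × 10^-9.
E = E° − (RT/nF) ln Q = 1.81 − (8.314×313)/(6×96485) × (-19.223) = 1.810 + 0.086 = 1.896 V.

1.90 V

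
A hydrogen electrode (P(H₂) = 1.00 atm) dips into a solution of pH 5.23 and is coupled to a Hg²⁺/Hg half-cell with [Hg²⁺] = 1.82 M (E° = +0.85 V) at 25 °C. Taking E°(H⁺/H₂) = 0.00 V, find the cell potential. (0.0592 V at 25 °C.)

The Hg²⁺/Hg couple is the cathode, so E°_cell = 0.85 V; n = 2.
[H⁺] = 10^(−5.23) = 5.9 × 10^-6 M, and Q = [H⁺]^2 / ([Hg²⁺]·P(H₂)) = 1.91 × 10^-11.
E = E° − (0.0592/2) log Q = 0.85 − (0.0592/2)(-10.720) = 1.167 V.

1.17 V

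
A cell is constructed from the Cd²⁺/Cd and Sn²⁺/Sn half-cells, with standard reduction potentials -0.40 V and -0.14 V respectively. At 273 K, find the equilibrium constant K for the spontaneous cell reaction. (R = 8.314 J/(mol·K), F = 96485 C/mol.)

4 × 10^9

E°_cell = -0.14 − (-0.40) = 0.26 V, with n = 2 electrons transferred.
At equilibrium E = 0, so the Nernst equation gives ln K = nFE°/RT = (2)(96485)(0.26)/((8.314)(273)) = 22.10.
K = e^22.10 = 4 × 10^9.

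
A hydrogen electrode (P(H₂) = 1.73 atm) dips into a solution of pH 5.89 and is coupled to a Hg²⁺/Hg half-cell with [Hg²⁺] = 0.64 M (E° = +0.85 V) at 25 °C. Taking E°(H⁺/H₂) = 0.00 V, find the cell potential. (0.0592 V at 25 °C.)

The Hg²⁺/Hg couple is the cathode, so E°_cell = 0.85 V; n = 2.
[H⁺] = 10^(−5.89) = 1.3 × 10^-6 M, and Q = [H⁺]^2 / ([Hg²⁺]·P(H₂)) = 1.5 × 10^-12.
E = E° − (0.0592/2) log Q = 0.85 − (0.0592/2)(-11.824) = 1.200 V.

1.20 V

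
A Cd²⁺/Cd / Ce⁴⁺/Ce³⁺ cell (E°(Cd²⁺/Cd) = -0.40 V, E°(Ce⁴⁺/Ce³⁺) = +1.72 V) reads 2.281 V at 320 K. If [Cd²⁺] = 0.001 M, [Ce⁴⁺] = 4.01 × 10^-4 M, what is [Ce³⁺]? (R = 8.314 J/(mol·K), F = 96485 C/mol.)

3.7 × 10^-5 M

From the Nernst equation, ln Q = nF(E° − E)/RT = 2×96485×(2.12 − 2.281)/(8.314×320) = -11.678, so Q = 8.48 × 10^-6.
With Q = [Cd²⁺]·[Ce³⁺]^2/[Ce⁴⁺]^2 and the known concentrations, [Ce³⁺]^2 in the numerator gives [Ce³⁺] = 3.7 × 10^-5 M.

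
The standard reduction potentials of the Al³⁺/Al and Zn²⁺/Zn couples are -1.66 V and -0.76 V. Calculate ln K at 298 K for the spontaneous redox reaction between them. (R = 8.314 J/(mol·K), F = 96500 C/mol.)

E°_cell = -0.76 − (-1.66) = 0.90 V, with n = 6 electrons transferred.
At equilibrium E = 0, so the Nernst equation gives ln K = nFE°/RT = (6)(96500)(0.90)/((8.314)(298)) = 210.33.

ln K = 210.3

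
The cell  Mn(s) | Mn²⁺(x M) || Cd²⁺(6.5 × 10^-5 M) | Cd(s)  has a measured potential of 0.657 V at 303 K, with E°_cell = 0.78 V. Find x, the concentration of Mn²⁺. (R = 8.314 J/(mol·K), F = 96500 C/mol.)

From the Nernst equation, ln Q = nF(E° − E)/RT = 2×96500×(0.78 − 0.657)/(8.314×303) = 9.423, so Q = 1.24 × 10^4.
With Q = [Mn²⁺]/[Cd²⁺] and the known concentrations, [Mn²⁺] in the numerator gives [Mn²⁺] = 0.8 M.

0.8 M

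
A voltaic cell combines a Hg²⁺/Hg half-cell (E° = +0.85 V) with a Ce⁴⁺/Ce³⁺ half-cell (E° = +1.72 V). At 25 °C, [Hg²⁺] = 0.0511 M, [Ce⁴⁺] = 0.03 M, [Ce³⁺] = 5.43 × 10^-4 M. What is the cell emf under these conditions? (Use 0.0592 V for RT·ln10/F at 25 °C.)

The Ce⁴⁺/Ce³⁺ couple has the higher reduction potential and acts as the cathode, so E°_cell = +1.72 − (+0.85) = 0.87 V.
Balancing electrons gives n = 2; the reaction quotient is Q = [Hg²⁺]·[Ce³⁺]^2/[Ce⁴⁺]^2 = 1.67 × 10^-5.
At 25 °C, E = E° − (0.0592/n) log Q = 0.87 − (0.0592/2)(-4.776) = 0.870 + 0.141 = 1.011 V.

1.01 V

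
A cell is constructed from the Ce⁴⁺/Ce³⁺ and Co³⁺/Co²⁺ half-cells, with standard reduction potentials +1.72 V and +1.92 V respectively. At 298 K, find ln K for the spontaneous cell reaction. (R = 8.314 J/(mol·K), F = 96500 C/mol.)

ln K = 7.8

E°_cell = +1.92 − (+1.72) = 0.20 V, with n = 1 electron transferred.
At equilibrium E = 0, so the Nernst equation gives ln K = nFE°/RT = (1)(96500)(0.20)/((8.314)(298)) = 7.79.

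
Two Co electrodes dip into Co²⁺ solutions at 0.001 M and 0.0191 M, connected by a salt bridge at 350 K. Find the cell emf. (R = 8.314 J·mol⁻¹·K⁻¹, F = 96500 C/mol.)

Both half-cells are Co²⁺/Co, so E°_cell = 0. The concentrated side is the cathode; the cell reaction moves Co²⁺ from high to low concentration with n = 2.
Q = [Co²⁺]_dilute/[Co²⁺]_conc = 0.001/0.0191 = 0.0524.
E = 0 − (RT/nF) ln Q = −((8.314×350)/(2×96500))(-2.950) = 0.0445 V.

0.044 V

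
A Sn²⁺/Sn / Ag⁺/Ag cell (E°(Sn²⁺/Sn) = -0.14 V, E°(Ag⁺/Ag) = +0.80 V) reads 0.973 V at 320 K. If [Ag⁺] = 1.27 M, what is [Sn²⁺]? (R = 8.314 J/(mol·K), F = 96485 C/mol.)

0.15 M

From the Nernst equation, ln Q = nF(E° − E)/RT = 2×96485×(0.94 − 0.973)/(8.314×320) = -2.394, so Q = 0.0913.
With Q = [Sn²⁺]/[Ag⁺]^2 and the known concentrations, [Sn²⁺] in the numerator gives [Sn²⁺] = 0.15 M.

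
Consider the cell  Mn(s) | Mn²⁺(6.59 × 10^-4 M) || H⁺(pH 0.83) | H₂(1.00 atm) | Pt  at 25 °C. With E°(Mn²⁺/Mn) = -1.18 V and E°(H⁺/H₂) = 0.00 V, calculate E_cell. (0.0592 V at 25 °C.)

1.23 V

The hydrogen couple is the cathode, so E°_cell = 1.18 V; n = 2.
[H⁺] = 10^(−0.83) = 0.15 M, and Q = [Mn²⁺]·P(H₂) / [H⁺]^2 = 0.0301.
E = E° − (0.0592/2) log Q = 1.18 − (0.0592/2)(-1.521) = 1.225 V.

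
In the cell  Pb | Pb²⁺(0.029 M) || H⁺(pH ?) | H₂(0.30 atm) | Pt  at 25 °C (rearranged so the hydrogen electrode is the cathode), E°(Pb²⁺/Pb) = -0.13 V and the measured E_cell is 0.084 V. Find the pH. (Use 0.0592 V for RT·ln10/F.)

E°_cell = 0.13 V and n = 2.
log Q = n(E° − E)/0.0592 = 2×(0.13 − 0.084)/0.0592 = 1.554.
With Q = [Pb²⁺]·P(H₂) / [H⁺]^2, solving for [H⁺] gives log[H⁺] = -1.807, so pH = 1.81.

pH = 1.81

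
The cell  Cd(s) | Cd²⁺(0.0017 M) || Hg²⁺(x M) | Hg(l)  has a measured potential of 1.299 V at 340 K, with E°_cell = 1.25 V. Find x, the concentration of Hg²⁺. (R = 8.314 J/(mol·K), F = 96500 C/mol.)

0.048 M

From the Nernst equation, ln Q = nF(E° − E)/RT = 2×96500×(1.25 − 1.299)/(8.314×340) = -3.346, so Q = 0.0352.
With Q = [Cd²⁺]/[Hg²⁺] and the known concentrations, [Hg²⁺] in the denominator gives [Hg²⁺] = 0.048 M.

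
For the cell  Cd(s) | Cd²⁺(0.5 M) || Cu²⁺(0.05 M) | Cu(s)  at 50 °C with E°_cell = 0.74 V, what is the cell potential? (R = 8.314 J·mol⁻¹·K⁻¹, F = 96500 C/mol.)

Balancing electrons gives n = 2; the reaction quotient is Q = [Cd²⁺]/[Cu²⁺] = 10.0.
E = E° − (RT/nF) ln Q = 0.74 − (8.314×323)/(2×96500) × (2.303) = 0.740 − 0.032 = 0.708 V.

0.708 V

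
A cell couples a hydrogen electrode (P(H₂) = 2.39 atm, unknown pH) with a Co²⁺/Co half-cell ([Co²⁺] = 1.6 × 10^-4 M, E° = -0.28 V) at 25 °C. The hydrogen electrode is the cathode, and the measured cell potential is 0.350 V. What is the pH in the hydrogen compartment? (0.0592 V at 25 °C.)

pH = 0.53

E°_cell = 0.28 V and n = 2.
log Q = n(E° − E)/0.0592 = 2×(0.28 − 0.350)/0.0592 = -2.365.
With Q = [Co²⁺]·P(H₂) / [H⁺]^2, solving for [H⁺] gives log[H⁺] = -0.526, so pH = 0.53.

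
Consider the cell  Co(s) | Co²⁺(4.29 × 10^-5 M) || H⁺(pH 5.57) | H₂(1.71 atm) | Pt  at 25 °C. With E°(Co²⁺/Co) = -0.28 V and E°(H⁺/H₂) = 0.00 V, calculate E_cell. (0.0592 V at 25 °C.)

The hydrogen couple is the cathode, so E°_cell = 0.28 V; n = 2.
[H⁺] = 10^(−5.57) = 2.7 × 10^-6 M, and Q = [Co²⁺]·P(H₂) / [H⁺]^2 = 1.01 × 10^7.
E = E° − (0.0592/2) log Q = 0.28 − (0.0592/2)(7.005) = 0.073 V.

0.073 V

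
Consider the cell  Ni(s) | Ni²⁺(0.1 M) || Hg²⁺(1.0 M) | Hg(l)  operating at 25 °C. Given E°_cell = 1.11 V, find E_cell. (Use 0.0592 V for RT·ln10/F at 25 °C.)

1.14 V

Balancing electrons gives n = 2; the reaction quotient is Q = [Ni²⁺]/[Hg²⁺] = 0.100.
At 25 °C, E = E° − (0.0592/n) log Q = 1.11 − (0.0592/2)(-1.000) = 1.110 + 0.030 = 1.140 V.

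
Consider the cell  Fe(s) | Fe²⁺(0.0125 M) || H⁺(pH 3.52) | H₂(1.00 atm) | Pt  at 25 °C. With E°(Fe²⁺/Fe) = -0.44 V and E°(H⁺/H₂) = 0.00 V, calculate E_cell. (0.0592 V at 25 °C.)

0.29 V

The hydrogen couple is the cathode, so E°_cell = 0.44 V; n = 2.
[H⁺] = 10^(−3.52) = 3 × 10^-4 M, and Q = [Fe²⁺]·P(H₂) / [H⁺]^2 = 1.37 × 10^5.
E = E° − (0.0592/2) log Q = 0.44 − (0.0592/2)(5.137) = 0.288 V.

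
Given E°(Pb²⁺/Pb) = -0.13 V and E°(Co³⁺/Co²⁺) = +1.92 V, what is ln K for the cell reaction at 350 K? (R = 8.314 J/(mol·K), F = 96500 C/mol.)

E°_cell = +1.92 − (-0.13) = 2.05 V, with n = 2 electrons transferred.
At equilibrium E = 0, so the Nernst equation gives ln K = nFE°/RT = (2)(96500)(2.05)/((8.314)(350)) = 135.97.

ln K = 136.0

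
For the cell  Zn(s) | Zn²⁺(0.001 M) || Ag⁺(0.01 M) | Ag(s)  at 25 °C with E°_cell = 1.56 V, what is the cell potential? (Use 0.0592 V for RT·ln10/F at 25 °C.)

Balancing electrons gives n = 2; the reaction quotient is Q = [Zn²⁺]/[Ag⁺]^2 = 10.0.
At 25 °C, E = E° − (0.0592/n) log Q = 1.56 − (0.0592/2)(1.000) = 1.560 − 0.030 = 1.530 V.

1.53 V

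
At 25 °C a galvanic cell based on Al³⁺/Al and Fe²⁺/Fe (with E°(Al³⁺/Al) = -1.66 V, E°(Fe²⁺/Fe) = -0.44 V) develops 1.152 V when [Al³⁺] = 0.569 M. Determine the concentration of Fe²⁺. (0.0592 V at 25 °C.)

0.0035 M

From the Nernst equation, log Q = n(E° − E)/0.0592 = 6(1.22 − 1.152)/0.0592 = 6.892, so Q = 7.8 × 10^6.
With Q = [Al³⁺]^2/[Fe²⁺]^3 and the known concentrations, [Fe²⁺]^3 in the denominator gives [Fe²⁺] = 0.0035 M.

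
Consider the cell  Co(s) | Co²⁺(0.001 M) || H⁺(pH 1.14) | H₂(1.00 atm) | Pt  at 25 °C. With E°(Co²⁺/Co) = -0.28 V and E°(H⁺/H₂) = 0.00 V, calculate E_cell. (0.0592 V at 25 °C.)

The hydrogen couple is the cathode, so E°_cell = 0.28 V; n = 2.
[H⁺] = 10^(−1.14) = 0.072 M, and Q = [Co²⁺]·P(H₂) / [H⁺]^2 = 0.191.
E = E° − (0.0592/2) log Q = 0.28 − (0.0592/2)(-0.720) = 0.301 V.

0.30 V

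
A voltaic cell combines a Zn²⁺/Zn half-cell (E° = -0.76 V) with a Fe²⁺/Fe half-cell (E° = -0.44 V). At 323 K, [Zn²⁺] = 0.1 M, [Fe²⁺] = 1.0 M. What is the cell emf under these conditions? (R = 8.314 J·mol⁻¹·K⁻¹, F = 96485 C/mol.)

The Fe²⁺/Fe couple has the higher reduction potential and acts as the cathode, so E°_cell = -0.44 − (-0.76) = 0.32 V.
Balancing electrons gives n = 2; the reaction quotient is Q = [Zn²⁺]/[Fe²⁺] = 0.100.
E = E° − (RT/nF) ln Q = 0.32 − (8.314×323)/(2×96485) × (-2.303) = 0.320 + 0.032 = 0.352 V.

0.352 V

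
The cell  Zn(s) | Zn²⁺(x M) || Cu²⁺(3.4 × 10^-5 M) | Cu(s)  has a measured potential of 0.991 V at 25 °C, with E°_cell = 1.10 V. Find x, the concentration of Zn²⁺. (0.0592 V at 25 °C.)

0.16 M

From the Nernst equation, log Q = n(E° − E)/0.0592 = 2(1.10 − 0.991)/0.0592 = 3.682, so Q = 4810.
With Q = [Zn²⁺]/[Cu²⁺] and the known concentrations, [Zn²⁺] in the numerator gives [Zn²⁺] = 0.16 M.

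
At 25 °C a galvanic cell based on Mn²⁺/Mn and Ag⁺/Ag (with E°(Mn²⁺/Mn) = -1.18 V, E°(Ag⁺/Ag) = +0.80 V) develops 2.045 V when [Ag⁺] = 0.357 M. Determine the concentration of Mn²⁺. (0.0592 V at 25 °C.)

8.1 × 10^-4 M

From the Nernst equation, log Q = n(E° − E)/0.0592 = 2(1.98 − 2.045)/0.0592 = -2.196, so Q = 0.00637.
With Q = [Mn²⁺]/[Ag⁺]^2 and the known concentrations, [Mn²⁺] in the numerator gives [Mn²⁺] = 8.1 × 10^-4 M.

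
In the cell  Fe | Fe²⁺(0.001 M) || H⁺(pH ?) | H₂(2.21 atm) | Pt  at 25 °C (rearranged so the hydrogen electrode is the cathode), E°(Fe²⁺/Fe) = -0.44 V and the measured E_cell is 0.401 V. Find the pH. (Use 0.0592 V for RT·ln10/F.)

E°_cell = 0.44 V and n = 2.
log Q = n(E° − E)/0.0592 = 2×(0.44 − 0.401)/0.0592 = 1.318.
With Q = [Fe²⁺]·P(H₂) / [H⁺]^2, solving for [H⁺] gives log[H⁺] = -1.987, so pH = 1.99.

pH = 1.99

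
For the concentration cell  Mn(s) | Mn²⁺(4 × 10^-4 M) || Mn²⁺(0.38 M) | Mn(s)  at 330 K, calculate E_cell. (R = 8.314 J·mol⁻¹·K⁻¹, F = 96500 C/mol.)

0.097 V

Both half-cells are Mn²⁺/Mn, so E°_cell = 0. The concentrated side is the cathode; the cell reaction moves Mn²⁺ from high to low concentration with n = 2.
Q = [Mn²⁺]_dilute/[Mn²⁺]_conc = 4 × 10^-4/0.38 = 0.00105.
E = 0 − (RT/nF) ln Q = −((8.314×330)/(2×96500))(-6.856) = 0.0975 V.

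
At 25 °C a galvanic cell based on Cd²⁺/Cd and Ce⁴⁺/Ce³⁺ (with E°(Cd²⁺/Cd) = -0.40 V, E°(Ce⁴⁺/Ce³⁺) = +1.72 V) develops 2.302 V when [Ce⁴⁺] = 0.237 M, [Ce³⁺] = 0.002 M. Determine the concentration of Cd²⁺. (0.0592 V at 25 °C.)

0.01 M

From the Nernst equation, log Q = n(E° − E)/0.0592 = 2(2.12 − 2.302)/0.0592 = -6.149, so Q = 7.1 × 10^-7.
With Q = [Cd²⁺]·[Ce³⁺]^2/[Ce⁴⁺]^2 and the known concentrations, [Cd²⁺] in the numerator gives [Cd²⁺] = 0.01 M.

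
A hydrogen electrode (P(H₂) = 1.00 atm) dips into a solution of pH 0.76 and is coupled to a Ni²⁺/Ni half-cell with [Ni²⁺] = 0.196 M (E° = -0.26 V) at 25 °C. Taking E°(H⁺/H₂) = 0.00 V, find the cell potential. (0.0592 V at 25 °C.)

0.24 V

The hydrogen couple is the cathode, so E°_cell = 0.26 V; n = 2.
[H⁺] = 10^(−0.76) = 0.17 M, and Q = [Ni²⁺]·P(H₂) / [H⁺]^2 = 6.49.
E = E° − (0.0592/2) log Q = 0.26 − (0.0592/2)(0.812) = 0.236 V.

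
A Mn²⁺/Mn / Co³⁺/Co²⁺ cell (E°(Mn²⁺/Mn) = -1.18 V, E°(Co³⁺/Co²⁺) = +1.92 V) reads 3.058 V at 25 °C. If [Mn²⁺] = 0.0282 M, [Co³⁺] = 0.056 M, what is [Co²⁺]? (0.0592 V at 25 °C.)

From the Nernst equation, log Q = n(E° − E)/0.0592 = 2(3.10 − 3.058)/0.0592 = 1.419, so Q = 26.2.
With Q = [Mn²⁺]·[Co²⁺]^2/[Co³⁺]^2 and the known concentrations, [Co²⁺]^2 in the numerator gives [Co²⁺] = 1.7 M.

1.7 M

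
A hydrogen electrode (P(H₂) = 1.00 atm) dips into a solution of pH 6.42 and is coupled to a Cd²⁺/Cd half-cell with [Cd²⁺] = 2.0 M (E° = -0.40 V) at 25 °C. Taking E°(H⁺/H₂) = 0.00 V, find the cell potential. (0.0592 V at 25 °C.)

The hydrogen couple is the cathode, so E°_cell = 0.40 V; n = 2.
[H⁺] = 10^(−6.42) = 3.8 × 10^-7 M, and Q = [Cd²⁺]·P(H₂) / [H⁺]^2 = 1.38 × 10^13.
E = E° − (0.0592/2) log Q = 0.40 − (0.0592/2)(13.141) = 0.011 V.

0.011 V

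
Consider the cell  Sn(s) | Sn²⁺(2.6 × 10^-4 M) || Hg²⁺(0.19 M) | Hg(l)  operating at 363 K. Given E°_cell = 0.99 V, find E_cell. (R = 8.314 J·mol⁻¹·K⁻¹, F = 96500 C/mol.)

1.09 V

Balancing electrons gives n = 2; the reaction quotient is Q = [Sn²⁺]/[Hg²⁺] = 0.00137.
E = E° − (RT/nF) ln Q = 0.99 − (8.314×363)/(2×96500) × (-6.594) = 0.990 + 0.103 = 1.093 V.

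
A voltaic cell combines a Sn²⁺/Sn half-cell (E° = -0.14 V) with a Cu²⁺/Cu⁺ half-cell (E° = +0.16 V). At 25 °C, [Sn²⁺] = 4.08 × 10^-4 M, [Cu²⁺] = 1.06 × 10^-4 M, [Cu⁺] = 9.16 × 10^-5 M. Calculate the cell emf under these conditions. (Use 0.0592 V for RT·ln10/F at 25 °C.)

0.404 V

The Cu²⁺/Cu⁺ couple has the higher reduction potential and acts as the cathode, so E°_cell = +0.16 − (-0.14) = 0.30 V.
Balancing electrons gives n = 2; the reaction quotient is Q = [Sn²⁺]·[Cu⁺]^2/[Cu²⁺]^2 = 3.05 × 10^-4.
At 25 °C, E = E° − (0.0592/n) log Q = 0.30 − (0.0592/2)(-3.516) = 0.300 + 0.104 = 0.404 V.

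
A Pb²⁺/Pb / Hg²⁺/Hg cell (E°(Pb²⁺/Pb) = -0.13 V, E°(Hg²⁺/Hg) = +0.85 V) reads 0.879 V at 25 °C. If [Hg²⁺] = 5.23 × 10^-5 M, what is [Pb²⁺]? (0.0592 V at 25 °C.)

0.14 M

From the Nernst equation, log Q = n(E° − E)/0.0592 = 2(0.98 − 0.879)/0.0592 = 3.412, so Q = 2580.
With Q = [Pb²⁺]/[Hg²⁺] and the known concentrations, [Pb²⁺] in the numerator gives [Pb²⁺] = 0.14 M.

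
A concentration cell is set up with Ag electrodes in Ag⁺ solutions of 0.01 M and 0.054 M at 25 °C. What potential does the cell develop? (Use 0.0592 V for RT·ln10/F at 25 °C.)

0.043 V

Both half-cells are Ag⁺/Ag, so E°_cell = 0. The concentrated side is the cathode; the cell reaction moves Ag⁺ from high to low concentration with n = 1.
Q = [Ag⁺]_dilute/[Ag⁺]_conc = 0.01/0.054 = 0.185.
E = 0 − (0.0592/1) log Q = −(0.0592/1)(-0.732) = 0.0433 V.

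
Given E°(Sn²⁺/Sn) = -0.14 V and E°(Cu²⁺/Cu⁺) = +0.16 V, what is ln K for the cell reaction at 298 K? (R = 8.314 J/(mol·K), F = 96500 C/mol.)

E°_cell = +0.16 − (-0.14) = 0.30 V, with n = 2 electrons transferred.
At equilibrium E = 0, so the Nernst equation gives ln K = nFE°/RT = (2)(96500)(0.30)/((8.314)(298)) = 23.37.

ln K = 23.4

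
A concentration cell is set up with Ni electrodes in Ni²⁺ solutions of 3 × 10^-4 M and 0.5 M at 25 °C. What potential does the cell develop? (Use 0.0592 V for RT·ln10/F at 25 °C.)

Both half-cells are Ni²⁺/Ni, so E°_cell = 0. The concentrated side is the cathode; the cell reaction moves Ni²⁺ from high to low concentration with n = 2.
Q = [Ni²⁺]_dilute/[Ni²⁺]_conc = 3 × 10^-4/0.5 = 6 × 10^-4.
E = 0 − (0.0592/2) log Q = −(0.0592/2)(-3.222) = 0.0954 V.

0.095 V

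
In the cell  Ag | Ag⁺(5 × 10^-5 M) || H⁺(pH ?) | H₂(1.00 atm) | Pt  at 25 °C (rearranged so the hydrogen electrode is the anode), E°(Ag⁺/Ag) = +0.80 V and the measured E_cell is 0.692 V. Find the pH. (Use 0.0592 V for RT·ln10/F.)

pH = 2.48

E°_cell = 0.80 V and n = 2.
log Q = n(E° − E)/0.0592 = 2×(0.80 − 0.692)/0.0592 = 3.649.
With Q = [H⁺]^2 / ([Ag⁺]^2·P(H₂)), solving for [H⁺] gives log[H⁺] = -2.477, so pH = 2.48.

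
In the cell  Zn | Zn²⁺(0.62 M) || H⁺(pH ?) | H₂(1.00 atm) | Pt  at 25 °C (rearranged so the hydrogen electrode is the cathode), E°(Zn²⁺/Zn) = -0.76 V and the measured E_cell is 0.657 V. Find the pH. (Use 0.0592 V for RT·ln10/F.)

pH = 1.84

E°_cell = 0.76 V and n = 2.
log Q = n(E° − E)/0.0592 = 2×(0.76 − 0.657)/0.0592 = 3.480.
With Q = [Zn²⁺]·P(H₂) / [H⁺]^2, solving for [H⁺] gives log[H⁺] = -1.844, so pH = 1.84.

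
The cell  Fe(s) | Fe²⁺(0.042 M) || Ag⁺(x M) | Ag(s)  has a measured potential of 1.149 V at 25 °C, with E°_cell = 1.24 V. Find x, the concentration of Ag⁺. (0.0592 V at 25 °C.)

0.0059 M

From the Nernst equation, log Q = n(E° − E)/0.0592 = 2(1.24 − 1.149)/0.0592 = 3.074, so Q = 1190.
With Q = [Fe²⁺]/[Ag⁺]^2 and the known concentrations, [Ag⁺]^2 in the denominator gives [Ag⁺] = 0.0059 M.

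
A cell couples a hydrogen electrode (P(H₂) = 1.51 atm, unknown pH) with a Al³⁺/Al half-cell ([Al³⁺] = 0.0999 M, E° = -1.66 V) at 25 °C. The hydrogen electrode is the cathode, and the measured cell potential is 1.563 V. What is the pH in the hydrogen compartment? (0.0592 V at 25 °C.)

E°_cell = 1.66 V and n = 6.
log Q = n(E° − E)/0.0592 = 6×(1.66 − 1.563)/0.0592 = 9.831.
With Q = [Al³⁺]^2·P(H₂)^3 / [H⁺]^6, solving for [H⁺] gives log[H⁺] = -1.883, so pH = 1.88.

pH = 1.88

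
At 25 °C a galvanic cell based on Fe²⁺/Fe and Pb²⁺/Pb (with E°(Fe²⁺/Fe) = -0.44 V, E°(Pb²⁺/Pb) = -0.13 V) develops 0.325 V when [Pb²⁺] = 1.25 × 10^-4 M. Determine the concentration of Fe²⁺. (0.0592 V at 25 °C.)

From the Nernst equation, log Q = n(E° − E)/0.0592 = 2(0.31 − 0.325)/0.0592 = -0.507, so Q = 0.311.
With Q = [Fe²⁺]/[Pb²⁺] and the known concentrations, [Fe²⁺] in the numerator gives [Fe²⁺] = 3.9 × 10^-5 M.

3.9 × 10^-5 M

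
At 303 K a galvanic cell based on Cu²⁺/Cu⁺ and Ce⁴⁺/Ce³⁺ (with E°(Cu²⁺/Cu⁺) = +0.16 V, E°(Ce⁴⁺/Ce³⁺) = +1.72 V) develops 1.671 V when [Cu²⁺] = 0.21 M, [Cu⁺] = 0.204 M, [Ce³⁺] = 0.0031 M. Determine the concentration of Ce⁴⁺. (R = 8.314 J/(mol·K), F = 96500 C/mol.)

From the Nernst equation, ln Q = nF(E° − E)/RT = 1×96500×(1.56 − 1.671)/(8.314×303) = -4.252, so Q = 0.0142.
With Q = [Cu²⁺]·[Ce³⁺]/([Cu⁺]·[Ce⁴⁺]) and the known concentrations, [Ce⁴⁺] in the denominator gives [Ce⁴⁺] = 0.22 M.

0.22 M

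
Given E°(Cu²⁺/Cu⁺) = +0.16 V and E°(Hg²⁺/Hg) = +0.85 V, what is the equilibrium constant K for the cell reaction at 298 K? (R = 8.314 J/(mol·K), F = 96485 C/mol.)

2.2 × 10^23

E°_cell = +0.85 − (+0.16) = 0.69 V, with n = 2 electrons transferred.
At equilibrium E = 0, so the Nernst equation gives ln K = nFE°/RT = (2)(96485)(0.69)/((8.314)(298)) = 53.74.
K = e^53.74 = 2.2 × 10^23.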